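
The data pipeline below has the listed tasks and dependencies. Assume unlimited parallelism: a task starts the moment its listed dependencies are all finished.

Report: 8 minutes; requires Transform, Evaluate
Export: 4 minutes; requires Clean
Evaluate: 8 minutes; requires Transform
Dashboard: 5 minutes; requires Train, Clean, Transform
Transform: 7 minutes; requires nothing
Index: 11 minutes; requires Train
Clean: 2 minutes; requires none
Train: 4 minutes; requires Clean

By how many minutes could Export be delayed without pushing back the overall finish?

Critical path: Transform→Evaluate→Report = 7+8+8 = 23, so the finish is 23 minutes.
Export finishes as early as 6 and must finish by 23.
Float = 23 − 6 = 17.

17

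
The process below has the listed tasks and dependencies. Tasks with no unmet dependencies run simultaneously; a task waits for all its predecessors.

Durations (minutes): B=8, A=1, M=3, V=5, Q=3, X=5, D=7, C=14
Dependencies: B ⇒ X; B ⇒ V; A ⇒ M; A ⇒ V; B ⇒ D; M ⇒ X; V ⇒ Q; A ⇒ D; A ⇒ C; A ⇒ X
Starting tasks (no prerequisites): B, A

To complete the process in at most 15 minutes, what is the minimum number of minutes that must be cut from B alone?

1

Current finish: 16 minutes; target: 15.
B is on every critical path, so each minute cut from B cuts the finish by one (this holds down to a finish of 15).
Need 16 − 15 = 1 minute off B → B becomes 7 minutes, finish becomes 15.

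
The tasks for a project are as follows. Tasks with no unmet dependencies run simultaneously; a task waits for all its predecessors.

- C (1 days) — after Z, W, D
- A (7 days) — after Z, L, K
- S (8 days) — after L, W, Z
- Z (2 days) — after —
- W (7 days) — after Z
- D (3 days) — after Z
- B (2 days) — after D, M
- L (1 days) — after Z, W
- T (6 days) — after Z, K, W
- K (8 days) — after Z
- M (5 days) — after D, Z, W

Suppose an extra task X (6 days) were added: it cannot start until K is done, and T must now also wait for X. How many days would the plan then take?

Originally the plan takes 18 days.
With X inserted, T now waits for max(Z, K, W, X).
New critical path: Z→K→X→T = 2+8+6+6 = 22 ⇒ 22 days.

22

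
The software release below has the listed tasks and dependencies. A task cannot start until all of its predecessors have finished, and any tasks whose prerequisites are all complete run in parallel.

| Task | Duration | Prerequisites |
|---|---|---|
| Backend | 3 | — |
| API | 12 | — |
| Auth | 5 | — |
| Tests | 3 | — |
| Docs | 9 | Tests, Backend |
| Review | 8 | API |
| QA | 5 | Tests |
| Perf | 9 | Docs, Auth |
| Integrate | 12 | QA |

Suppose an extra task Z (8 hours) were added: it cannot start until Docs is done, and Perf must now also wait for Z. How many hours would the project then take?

Originally the project takes 21 hours.
With Z inserted, Perf now waits for max(Docs, Auth, Z).
New critical path: Backend→Docs→Z→Perf = 3+9+8+9 = 29 ⇒ 29 hours.

29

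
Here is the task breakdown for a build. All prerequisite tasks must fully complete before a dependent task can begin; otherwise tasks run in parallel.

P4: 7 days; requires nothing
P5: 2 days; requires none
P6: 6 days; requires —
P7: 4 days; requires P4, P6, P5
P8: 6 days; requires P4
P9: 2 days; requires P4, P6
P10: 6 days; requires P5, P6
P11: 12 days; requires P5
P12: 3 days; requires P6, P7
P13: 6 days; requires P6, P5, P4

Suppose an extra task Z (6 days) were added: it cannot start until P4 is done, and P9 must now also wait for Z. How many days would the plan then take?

Originally the plan takes 14 days.
With Z inserted, P9 now waits for max(P4, P6, Z).
New critical path: P4→Z→P9 = 7+6+2 = 15 ⇒ 15 days.

15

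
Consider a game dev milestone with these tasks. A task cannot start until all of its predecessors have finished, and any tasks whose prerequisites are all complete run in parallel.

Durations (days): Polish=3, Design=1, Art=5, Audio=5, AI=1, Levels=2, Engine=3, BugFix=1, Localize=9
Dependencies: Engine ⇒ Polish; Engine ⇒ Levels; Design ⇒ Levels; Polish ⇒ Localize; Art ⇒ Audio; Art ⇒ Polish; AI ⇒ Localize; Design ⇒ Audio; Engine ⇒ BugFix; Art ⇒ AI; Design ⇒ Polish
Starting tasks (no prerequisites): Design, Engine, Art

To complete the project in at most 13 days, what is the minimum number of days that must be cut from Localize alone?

4

Current finish: 17 days; target: 13.
Localize is on every critical path, so each day cut from Localize cuts the finish by one (this holds down to a finish of 10).
Need 17 − 13 = 4 days off Localize → Localize becomes 5 days, finish becomes 13.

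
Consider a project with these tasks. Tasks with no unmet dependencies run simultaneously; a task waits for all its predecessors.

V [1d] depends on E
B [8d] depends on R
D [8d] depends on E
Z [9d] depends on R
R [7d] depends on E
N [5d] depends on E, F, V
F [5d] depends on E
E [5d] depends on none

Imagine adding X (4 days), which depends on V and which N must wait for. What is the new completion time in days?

Originally the project takes 21 days.
With X inserted, N now waits for max(E, F, V, X).
New critical path: E→R→Z = 5+7+9 = 21 ⇒ 21 days.

21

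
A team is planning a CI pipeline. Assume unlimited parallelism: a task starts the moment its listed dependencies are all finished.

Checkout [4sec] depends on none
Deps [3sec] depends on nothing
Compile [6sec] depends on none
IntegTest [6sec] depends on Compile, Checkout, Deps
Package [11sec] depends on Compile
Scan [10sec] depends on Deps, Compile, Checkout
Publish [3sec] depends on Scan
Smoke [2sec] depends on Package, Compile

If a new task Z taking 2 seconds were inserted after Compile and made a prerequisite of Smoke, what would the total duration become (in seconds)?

Originally the job takes 19 seconds.
With Z inserted, Smoke now waits for max(Package, Compile, Z).
New critical path: Compile→Package→Smoke = 6+11+2 = 19 ⇒ 19 seconds.

19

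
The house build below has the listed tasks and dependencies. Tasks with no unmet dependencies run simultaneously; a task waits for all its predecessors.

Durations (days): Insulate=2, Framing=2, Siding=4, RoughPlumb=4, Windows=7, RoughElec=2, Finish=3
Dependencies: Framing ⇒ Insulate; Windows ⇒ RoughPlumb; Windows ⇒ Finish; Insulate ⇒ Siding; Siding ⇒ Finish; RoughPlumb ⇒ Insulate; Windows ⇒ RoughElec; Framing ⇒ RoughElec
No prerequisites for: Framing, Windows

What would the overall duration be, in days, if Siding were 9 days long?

25

As given, the longest chain is Windows→RoughPlumb→Insulate→Siding→Finish = 7+4+2+4+3 = 20, so the finish is 20 days.
Siding is on the critical path; changing it to 9 makes that path 25 days.
The critical path is still Windows→RoughPlumb→Insulate→Siding→Finish; finish is now 25 days.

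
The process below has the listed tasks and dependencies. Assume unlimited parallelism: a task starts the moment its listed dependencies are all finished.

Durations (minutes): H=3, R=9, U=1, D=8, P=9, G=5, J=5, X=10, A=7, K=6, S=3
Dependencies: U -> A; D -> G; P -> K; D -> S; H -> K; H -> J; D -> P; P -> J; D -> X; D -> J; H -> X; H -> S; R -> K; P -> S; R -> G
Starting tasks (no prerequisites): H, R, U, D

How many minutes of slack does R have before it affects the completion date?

Critical path: D→P→K = 8+9+6 = 23, so the finish is 23 minutes.
Longest path through R: 15 minutes (earliest finish 9, latest finish 17).
So R can slip 17 − 9 = 8 minutes.

8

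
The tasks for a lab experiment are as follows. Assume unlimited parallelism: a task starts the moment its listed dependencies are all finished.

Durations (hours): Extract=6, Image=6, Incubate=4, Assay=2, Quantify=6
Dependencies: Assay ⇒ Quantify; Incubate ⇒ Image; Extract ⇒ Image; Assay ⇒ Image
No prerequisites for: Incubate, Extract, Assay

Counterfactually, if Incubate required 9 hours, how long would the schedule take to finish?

15

As given, the longest chain is Extract→Image = 6+6 = 12, so the finish is 12 hours.
Incubate is off the critical path — its longest chain is 10 hours, giving 2 of slack.
New critical path: Incubate→Image = 9+6 = 15 ⇒ 15 hours.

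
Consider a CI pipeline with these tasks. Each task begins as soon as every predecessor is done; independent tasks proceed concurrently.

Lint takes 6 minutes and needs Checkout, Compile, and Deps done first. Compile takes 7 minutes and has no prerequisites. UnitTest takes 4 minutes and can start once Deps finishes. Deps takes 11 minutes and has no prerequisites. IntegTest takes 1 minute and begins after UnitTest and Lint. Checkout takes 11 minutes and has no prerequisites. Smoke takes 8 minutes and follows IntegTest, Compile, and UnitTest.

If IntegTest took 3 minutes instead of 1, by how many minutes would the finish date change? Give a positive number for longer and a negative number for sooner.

Baseline: Checkout→Lint→IntegTest→Smoke = 11+6+1+8 = 26 → 26 minutes.
Since IntegTest is critical, the +2 change carries straight to that chain (now 28 minutes).
The critical path is still Checkout→Lint→IntegTest→Smoke; finish is now 28 minutes.
Change in finish: 28 − 26 = +2 minutes.

2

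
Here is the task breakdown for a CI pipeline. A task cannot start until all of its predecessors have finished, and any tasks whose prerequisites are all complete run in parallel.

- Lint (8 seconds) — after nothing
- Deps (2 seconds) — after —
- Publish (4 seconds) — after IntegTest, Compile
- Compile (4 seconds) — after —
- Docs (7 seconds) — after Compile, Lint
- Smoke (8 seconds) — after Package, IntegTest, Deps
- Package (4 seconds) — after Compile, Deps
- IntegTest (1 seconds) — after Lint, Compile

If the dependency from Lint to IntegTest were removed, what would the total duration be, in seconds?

Original critical path: Lint→IntegTest→Smoke = 8+1+8 = 17 ⇒ 17 seconds.
Without Lint→IntegTest, IntegTest's earliest start moves from 8 to 4.
New critical path: Compile→Package→Smoke = 4+4+8 = 16 ⇒ 16 seconds.

16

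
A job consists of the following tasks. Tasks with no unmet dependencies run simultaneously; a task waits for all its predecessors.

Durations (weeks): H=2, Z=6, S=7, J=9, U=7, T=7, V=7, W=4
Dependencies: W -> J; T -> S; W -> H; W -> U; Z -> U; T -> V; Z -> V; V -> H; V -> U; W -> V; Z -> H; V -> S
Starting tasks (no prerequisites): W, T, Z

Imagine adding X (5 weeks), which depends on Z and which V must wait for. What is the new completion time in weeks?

Originally the schedule takes 21 weeks.
With X inserted, V now waits for max(T, Z, W, X).
New critical path: Z→X→V→S = 6+5+7+7 = 25 ⇒ 25 weeks.

25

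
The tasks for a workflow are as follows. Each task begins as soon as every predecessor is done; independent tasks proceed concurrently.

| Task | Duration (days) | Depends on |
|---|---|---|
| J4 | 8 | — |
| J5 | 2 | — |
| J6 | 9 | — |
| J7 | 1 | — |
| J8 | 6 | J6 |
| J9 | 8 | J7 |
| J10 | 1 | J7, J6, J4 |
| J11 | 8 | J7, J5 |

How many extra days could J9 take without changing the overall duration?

The longest chain is J6→J8 = 9+6 = 15; overall finish 15 days.
J9 finishes as early as 9 and must finish by 15.
Slack of J9 = 7 − 1 = 6 days.

6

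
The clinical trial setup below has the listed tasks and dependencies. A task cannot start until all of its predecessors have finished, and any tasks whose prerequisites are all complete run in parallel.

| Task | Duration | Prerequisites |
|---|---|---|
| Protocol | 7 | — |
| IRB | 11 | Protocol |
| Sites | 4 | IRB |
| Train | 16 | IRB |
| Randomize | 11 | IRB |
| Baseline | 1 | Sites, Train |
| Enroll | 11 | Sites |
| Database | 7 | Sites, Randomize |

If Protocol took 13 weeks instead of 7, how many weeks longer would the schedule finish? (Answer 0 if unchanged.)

6

The binding path is Protocol→IRB→Randomize→Database = 7+11+11+7 = 36; finish at 36 weeks.
Since Protocol is critical, the +6 change carries straight to that chain (now 42 weeks).
That remains the longest chain; total 42 weeks.
Change in finish: 42 − 36 = +6 weeks.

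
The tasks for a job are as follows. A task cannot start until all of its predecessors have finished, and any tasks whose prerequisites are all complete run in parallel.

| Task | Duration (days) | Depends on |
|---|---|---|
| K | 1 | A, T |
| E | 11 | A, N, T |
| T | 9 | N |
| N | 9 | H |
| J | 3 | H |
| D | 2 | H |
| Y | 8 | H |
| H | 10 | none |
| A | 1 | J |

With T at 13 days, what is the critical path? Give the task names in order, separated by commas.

As given, the longest chain is H→N→T→E = 10+9+9+11 = 39, so the finish is 39 days.
T lies on that path, so at 13 days the path becomes 43 days.
That remains the longest chain; total 43 days.

H, N, T, E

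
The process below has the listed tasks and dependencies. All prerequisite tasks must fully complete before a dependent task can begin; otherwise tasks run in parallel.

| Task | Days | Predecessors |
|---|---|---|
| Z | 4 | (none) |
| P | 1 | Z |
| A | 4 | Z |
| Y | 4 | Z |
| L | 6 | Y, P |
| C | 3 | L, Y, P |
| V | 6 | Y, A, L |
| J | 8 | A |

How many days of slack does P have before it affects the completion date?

Critical path: Z→Y→L→V = 4+4+6+6 = 20, so the finish is 20 days.
The longest chain containing P totals 17 days.
Float = 20 − 17 = 3.

3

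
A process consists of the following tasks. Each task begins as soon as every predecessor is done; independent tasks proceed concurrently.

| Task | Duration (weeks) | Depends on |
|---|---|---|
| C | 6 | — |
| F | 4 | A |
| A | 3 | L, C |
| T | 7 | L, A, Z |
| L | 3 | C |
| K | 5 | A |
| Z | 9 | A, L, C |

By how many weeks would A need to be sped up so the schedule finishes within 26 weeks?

Current finish: 28 weeks; target: 26.
A is on every critical path, so each week cut from A cuts the finish by one (this holds down to a finish of 26).
Need 28 − 26 = 2 weeks off A → A becomes 1 week, finish becomes 26.

2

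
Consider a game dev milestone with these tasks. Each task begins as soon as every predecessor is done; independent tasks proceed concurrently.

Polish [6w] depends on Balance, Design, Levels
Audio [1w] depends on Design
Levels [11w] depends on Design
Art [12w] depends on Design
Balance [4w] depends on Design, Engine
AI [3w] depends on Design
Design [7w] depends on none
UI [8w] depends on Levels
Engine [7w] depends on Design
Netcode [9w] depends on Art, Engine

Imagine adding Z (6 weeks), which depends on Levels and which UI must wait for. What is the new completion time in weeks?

32

Originally the project takes 28 weeks.
With Z inserted, UI now waits for max(Levels, Z).
New critical path: Design→Levels→Z→UI = 7+11+6+8 = 32 ⇒ 32 weeks.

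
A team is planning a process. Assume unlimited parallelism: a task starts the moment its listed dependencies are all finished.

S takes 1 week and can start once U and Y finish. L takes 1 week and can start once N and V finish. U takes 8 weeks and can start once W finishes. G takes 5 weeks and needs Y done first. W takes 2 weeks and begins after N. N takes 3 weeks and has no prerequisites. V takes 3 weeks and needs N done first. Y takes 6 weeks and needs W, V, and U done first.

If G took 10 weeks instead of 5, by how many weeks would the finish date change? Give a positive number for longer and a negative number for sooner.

5

Actual critical path: N→W→U→Y→G = 3+2+8+6+5 = 24 ⇒ 24 weeks.
Since G is critical, the +5 change carries straight to that chain (now 29 weeks).
The critical path is still N→W→U→Y→G; finish is now 29 weeks.
Change in finish: 29 − 24 = +5 weeks.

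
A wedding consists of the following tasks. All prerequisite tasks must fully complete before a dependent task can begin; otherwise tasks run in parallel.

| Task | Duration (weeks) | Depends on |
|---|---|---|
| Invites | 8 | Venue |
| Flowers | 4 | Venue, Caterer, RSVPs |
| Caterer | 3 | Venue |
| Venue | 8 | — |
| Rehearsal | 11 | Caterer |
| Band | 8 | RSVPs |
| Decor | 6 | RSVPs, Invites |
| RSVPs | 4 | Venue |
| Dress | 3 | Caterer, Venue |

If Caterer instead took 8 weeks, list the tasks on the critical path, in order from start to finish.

Venue, Caterer, Rehearsal

Actual critical path: Venue→Caterer→Rehearsal = 8+3+11 = 22 ⇒ 22 weeks.
Caterer lies on that path, so at 8 weeks the path becomes 27 weeks.
No other chain overtakes it, so the finish is 27 weeks.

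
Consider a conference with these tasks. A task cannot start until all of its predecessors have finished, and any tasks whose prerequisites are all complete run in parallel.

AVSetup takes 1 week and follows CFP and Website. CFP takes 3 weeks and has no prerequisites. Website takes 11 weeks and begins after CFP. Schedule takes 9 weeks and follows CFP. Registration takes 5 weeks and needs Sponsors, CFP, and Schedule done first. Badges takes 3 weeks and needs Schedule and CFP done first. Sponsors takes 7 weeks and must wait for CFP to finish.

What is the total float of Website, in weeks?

CFP→Schedule→Registration = 3+9+5 = 17 sets the makespan at 17 weeks.
The longest chain containing Website totals 15 weeks.
So Website can slip 16 − 14 = 2 weeks.

2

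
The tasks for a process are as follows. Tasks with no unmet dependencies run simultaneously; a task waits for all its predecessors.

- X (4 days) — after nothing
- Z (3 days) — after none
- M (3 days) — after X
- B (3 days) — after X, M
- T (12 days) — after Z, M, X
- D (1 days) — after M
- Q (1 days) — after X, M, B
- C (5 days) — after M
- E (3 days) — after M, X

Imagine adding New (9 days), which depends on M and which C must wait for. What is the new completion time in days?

Originally the project takes 19 days.
With New inserted, C now waits for max(M, New).
New critical path: X→M→New→C = 4+3+9+5 = 21 ⇒ 21 days.

21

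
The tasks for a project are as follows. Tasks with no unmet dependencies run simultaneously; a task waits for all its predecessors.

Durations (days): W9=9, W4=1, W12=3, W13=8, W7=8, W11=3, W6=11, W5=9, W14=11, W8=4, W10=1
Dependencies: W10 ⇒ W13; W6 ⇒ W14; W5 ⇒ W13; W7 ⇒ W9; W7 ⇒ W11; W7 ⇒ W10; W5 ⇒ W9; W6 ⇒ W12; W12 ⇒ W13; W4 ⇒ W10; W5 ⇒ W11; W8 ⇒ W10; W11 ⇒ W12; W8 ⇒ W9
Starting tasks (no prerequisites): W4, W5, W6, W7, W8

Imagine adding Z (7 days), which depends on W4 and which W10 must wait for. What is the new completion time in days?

23

Originally the schedule takes 23 days.
With Z inserted, W10 now waits for max(W4, W7, W8, Z).
New critical path: W5→W11→W12→W13 = 9+3+3+8 = 23 ⇒ 23 days.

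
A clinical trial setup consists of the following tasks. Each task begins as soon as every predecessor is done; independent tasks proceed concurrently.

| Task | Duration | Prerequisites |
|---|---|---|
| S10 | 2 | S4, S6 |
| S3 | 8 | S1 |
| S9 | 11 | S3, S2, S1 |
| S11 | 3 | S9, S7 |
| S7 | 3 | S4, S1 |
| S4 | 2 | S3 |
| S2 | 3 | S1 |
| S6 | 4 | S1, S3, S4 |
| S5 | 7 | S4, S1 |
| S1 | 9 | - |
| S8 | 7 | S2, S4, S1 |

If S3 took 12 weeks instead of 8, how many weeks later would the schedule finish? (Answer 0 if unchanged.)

4

Actual critical path: S1→S3→S9→S11 = 9+8+11+3 = 31 ⇒ 31 weeks.
Since S3 is critical, the +4 change carries straight to that chain (now 35 weeks).
No other chain overtakes it, so the finish is 35 weeks.
Change in finish: 35 − 31 = +4 weeks.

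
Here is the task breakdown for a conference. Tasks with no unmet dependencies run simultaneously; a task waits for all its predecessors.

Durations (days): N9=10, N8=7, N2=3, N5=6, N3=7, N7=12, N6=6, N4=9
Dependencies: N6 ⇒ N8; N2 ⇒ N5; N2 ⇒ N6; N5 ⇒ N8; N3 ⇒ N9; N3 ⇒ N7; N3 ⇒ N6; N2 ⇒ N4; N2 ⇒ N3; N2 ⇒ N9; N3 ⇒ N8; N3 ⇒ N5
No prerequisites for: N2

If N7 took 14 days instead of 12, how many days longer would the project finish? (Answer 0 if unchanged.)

As given, the longest chain is N2→N3→N5→N8 = 3+7+6+7 = 23, so the finish is 23 days.
The longest path through N7 is only 22 days, so N7 has float 1.
The binding chain switches to N2→N3→N7 = 3+7+14 = 24; finish 24 days.
Change in finish: 24 − 23 = +1 days.

1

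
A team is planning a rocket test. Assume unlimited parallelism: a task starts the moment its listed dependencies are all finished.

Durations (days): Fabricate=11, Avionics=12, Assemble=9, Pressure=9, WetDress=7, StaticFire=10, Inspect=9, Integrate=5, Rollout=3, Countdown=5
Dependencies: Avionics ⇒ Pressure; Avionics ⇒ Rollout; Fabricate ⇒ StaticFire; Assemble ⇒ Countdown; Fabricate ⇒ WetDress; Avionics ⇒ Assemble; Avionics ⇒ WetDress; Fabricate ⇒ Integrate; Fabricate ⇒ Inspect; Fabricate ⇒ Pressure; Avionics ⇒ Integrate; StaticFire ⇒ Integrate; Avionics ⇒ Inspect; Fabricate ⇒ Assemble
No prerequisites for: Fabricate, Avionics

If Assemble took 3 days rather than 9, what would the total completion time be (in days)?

Critical path before the change: Avionics→Assemble→Countdown = 12+9+5 = 26 giving 26 days.
Assemble is on the critical path; changing it to 3 makes that path 20 days.
New critical path: Fabricate→StaticFire→Integrate = 11+10+5 = 26 ⇒ 26 days.

26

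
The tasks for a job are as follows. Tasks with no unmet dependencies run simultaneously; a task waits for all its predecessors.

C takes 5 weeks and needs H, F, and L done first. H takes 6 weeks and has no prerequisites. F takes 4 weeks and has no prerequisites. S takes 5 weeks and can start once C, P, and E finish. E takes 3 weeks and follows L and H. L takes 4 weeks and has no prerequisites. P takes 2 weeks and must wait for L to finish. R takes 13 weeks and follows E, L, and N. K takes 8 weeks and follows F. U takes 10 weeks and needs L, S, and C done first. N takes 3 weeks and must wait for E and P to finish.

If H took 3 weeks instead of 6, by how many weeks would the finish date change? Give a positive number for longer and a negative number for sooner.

Actual critical path: H→C→S→U = 6+5+5+10 = 26 ⇒ 26 weeks.
Since H is critical, the -3 change carries straight to that chain (now 23 weeks).
The binding chain switches to L→C→S→U = 4+5+5+10 = 24; finish 24 weeks.
Change in finish: 24 − 26 = -2 weeks.

-2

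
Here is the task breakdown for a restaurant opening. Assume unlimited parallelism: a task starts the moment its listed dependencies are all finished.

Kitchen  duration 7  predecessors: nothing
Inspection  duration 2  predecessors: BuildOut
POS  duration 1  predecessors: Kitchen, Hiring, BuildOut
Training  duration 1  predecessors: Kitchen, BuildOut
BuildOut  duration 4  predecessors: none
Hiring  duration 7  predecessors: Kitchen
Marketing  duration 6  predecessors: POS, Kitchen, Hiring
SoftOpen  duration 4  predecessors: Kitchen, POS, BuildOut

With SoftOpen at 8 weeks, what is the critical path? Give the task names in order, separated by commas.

Kitchen, Hiring, POS, SoftOpen

Actual critical path: Kitchen→Hiring→POS→Marketing = 7+7+1+6 = 21 ⇒ 21 weeks.
SoftOpen has 2 weeks of float (longest path through it is 19).
New critical path: Kitchen→Hiring→POS→SoftOpen = 7+7+1+8 = 23 ⇒ 23 weeks.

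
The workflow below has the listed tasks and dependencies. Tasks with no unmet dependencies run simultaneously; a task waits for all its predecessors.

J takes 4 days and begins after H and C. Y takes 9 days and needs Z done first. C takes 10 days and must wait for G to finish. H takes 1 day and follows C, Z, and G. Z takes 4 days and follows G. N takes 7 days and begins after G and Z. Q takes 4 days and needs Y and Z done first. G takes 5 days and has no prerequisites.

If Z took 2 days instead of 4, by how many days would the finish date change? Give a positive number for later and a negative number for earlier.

-2

Critical path before the change: G→Z→Y→Q = 5+4+9+4 = 22 giving 22 days.
Z is on the critical path; changing it to 2 makes that path 20 days.
The binding chain switches to G→C→H→J = 5+10+1+4 = 20; finish 20 days.
Change in finish: 20 − 22 = -2 days.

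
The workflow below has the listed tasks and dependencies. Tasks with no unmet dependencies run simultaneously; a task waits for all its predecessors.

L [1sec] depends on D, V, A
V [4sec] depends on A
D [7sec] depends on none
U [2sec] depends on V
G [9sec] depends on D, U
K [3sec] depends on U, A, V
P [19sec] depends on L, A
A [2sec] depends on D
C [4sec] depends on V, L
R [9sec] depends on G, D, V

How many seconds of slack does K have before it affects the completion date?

Critical path: D→A→V→L→P = 7+2+4+1+19 = 33, so the finish is 33 seconds.
Longest path through K: 18 seconds (earliest finish 18, latest finish 33).
So K can slip 33 − 18 = 15 seconds.

15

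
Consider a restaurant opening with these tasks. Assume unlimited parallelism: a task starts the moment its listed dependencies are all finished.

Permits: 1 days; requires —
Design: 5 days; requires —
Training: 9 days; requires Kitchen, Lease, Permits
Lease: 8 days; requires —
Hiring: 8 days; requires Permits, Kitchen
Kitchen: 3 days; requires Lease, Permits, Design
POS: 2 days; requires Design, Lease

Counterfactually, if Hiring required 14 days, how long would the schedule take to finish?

Critical path before the change: Lease→Kitchen→Training = 8+3+9 = 20 giving 20 days.
Hiring is off the critical path — its longest chain is 19 days, giving 1 of slack.
Now Lease→Kitchen→Hiring = 8+3+14 = 25 is longest, so the finish becomes 25 days.

25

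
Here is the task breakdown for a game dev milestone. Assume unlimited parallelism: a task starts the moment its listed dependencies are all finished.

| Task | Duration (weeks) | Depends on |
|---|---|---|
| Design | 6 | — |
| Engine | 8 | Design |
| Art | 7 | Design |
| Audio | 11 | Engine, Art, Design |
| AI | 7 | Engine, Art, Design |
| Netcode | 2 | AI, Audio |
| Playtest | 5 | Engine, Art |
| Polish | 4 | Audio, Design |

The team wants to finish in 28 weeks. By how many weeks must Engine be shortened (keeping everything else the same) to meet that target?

Current finish: 29 weeks; target: 28.
Engine is on every critical path, so each week cut from Engine cuts the finish by one (this holds down to a finish of 28).
Need 29 − 28 = 1 week off Engine → Engine becomes 7 weeks, finish becomes 28.

1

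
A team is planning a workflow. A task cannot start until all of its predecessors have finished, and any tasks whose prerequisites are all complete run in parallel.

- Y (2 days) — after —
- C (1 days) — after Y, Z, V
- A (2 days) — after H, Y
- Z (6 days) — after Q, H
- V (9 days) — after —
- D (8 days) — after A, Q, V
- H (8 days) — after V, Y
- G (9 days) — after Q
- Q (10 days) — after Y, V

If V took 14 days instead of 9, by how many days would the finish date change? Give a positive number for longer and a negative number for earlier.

The binding path is V→Q→G = 9+10+9 = 28; finish at 28 days.
V is on the critical path; changing it to 14 makes that path 33 days.
The critical path is still V→Q→G; finish is now 33 days.
Change in finish: 33 − 28 = +5 days.

5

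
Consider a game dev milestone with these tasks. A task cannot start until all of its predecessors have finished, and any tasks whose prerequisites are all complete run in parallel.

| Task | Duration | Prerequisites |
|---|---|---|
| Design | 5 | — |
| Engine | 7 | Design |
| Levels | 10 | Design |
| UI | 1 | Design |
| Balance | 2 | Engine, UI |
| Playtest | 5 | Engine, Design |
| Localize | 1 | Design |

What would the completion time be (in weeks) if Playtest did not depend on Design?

With the dependency in place, Design→Engine→Playtest = 5+7+5 = 17 sets the finish at 17 weeks.
Dropping Design→Playtest doesn't change Playtest's earliest start (12); another predecessor still binds.
The longest chain is now Design→Engine→Playtest = 5+7+5 = 17, so the schedule takes 17 weeks.

17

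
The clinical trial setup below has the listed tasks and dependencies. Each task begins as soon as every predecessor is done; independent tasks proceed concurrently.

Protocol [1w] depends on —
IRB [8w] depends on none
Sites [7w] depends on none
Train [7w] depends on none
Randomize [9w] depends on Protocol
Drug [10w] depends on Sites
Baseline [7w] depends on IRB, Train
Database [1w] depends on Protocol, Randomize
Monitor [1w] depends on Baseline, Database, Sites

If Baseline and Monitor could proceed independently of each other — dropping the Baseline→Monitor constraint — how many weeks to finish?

Original critical path: Sites→Drug = 7+10 = 17 ⇒ 17 weeks.
Without Baseline→Monitor, Monitor's earliest start moves from 15 to 11.
The longest chain is now Sites→Drug = 7+10 = 17, so the clinical trial setup takes 17 weeks.

17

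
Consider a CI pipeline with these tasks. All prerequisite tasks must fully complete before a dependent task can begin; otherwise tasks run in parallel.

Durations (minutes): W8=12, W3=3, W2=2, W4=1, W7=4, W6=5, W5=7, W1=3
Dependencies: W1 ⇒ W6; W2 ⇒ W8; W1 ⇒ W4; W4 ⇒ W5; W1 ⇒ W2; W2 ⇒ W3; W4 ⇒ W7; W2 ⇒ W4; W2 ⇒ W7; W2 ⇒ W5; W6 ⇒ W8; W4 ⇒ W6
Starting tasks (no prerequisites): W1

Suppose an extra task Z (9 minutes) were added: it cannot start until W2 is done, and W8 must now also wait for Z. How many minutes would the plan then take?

Originally the plan takes 23 minutes.
With Z inserted, W8 now waits for max(W6, W2, Z).
New critical path: W1→W2→Z→W8 = 3+2+9+12 = 26 ⇒ 26 minutes.

26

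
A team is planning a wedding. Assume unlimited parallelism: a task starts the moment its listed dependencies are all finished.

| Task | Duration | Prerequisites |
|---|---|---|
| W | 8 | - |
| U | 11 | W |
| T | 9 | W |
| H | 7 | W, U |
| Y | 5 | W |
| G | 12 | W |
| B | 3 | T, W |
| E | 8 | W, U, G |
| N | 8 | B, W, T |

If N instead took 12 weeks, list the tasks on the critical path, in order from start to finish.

The binding path is W→T→B→N = 8+9+3+8 = 28; finish at 28 weeks.
N is on the critical path; changing it to 12 makes that path 32 weeks.
No other chain overtakes it, so the finish is 32 weeks.

W, T, B, N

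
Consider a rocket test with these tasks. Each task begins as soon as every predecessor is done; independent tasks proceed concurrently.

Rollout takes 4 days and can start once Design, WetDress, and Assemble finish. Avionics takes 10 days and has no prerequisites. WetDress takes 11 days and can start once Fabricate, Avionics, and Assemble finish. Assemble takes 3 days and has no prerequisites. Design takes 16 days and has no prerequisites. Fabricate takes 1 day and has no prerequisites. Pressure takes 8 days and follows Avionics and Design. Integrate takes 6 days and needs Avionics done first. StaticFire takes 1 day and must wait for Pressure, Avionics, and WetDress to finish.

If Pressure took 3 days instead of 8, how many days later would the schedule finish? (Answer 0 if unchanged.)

0

The binding path is Design→Pressure→StaticFire = 16+8+1 = 25; finish at 25 days.
Pressure is on the critical path; changing it to 3 makes that path 20 days.
Now Avionics→WetDress→Rollout = 10+11+4 = 25 is longest, so the finish becomes 25 days.
Change in finish: 25 − 25 = +0 days.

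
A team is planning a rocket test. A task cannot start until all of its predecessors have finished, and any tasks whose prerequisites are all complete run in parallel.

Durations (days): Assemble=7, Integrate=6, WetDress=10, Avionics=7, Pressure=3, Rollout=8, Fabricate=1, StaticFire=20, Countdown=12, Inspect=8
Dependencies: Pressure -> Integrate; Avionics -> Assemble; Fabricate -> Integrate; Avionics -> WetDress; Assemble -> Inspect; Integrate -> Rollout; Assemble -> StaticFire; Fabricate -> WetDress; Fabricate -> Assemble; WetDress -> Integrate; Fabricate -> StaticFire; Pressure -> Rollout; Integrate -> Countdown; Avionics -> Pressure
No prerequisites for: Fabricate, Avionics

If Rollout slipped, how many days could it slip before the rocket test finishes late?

The longest chain is Avionics→WetDress→Integrate→Countdown = 7+10+6+12 = 35; overall finish 35 days.
Rollout finishes as early as 31 and must finish by 35.
Float = 35 − 31 = 4.

4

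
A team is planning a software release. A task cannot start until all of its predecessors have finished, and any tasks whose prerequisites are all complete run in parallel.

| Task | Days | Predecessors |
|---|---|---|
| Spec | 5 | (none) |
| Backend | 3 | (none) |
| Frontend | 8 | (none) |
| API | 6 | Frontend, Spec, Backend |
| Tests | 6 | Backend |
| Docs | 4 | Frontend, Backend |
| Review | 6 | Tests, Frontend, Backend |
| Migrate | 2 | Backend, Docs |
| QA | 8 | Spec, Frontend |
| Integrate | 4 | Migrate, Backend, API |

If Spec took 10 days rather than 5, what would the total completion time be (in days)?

Baseline: Frontend→API→Integrate = 8+6+4 = 18 → 18 days.
The longest path through Spec is only 15 days, so Spec has float 3.
Now Spec→API→Integrate = 10+6+4 = 20 is longest, so the finish becomes 20 days.

20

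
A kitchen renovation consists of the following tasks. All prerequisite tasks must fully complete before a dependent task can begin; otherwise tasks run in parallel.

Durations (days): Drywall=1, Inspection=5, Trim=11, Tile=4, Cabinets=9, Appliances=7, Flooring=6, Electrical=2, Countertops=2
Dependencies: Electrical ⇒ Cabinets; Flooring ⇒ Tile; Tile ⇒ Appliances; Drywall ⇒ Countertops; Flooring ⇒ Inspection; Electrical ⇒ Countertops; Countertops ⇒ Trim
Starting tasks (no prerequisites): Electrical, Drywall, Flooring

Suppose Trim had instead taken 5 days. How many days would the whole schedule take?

As given, the longest chain is Flooring→Tile→Appliances = 6+4+7 = 17, so the finish is 17 days.
Trim is off the critical path — its longest chain is 15 days, giving 2 of slack.
That remains the longest chain; total 17 days.

17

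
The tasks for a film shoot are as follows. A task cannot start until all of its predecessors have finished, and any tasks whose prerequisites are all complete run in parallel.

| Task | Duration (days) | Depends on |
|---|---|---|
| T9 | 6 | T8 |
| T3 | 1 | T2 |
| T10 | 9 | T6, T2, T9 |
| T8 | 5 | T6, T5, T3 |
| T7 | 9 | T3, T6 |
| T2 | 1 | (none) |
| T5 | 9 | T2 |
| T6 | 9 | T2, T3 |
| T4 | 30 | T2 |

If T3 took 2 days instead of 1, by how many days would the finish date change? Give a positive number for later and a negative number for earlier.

Actual critical path: T2→T3→T6→T8→T9→T10 = 1+1+9+5+6+9 = 31 ⇒ 31 days.
T3 is on the critical path; changing it to 2 makes that path 32 days.
The critical path is still T2→T3→T6→T8→T9→T10; finish is now 32 days.
Change in finish: 32 − 31 = +1 days.

1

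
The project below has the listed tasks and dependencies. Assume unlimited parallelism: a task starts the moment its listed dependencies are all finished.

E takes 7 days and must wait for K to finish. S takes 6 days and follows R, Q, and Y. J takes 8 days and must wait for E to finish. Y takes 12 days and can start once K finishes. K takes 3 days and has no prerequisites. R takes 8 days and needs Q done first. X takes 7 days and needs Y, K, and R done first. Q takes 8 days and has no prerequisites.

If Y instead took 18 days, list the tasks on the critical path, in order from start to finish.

K, Y, X

As given, the longest chain is Q→R→X = 8+8+7 = 23, so the finish is 23 days.
Y has 1 day of float (longest path through it is 22).
The binding chain switches to K→Y→X = 3+18+7 = 28; finish 28 days.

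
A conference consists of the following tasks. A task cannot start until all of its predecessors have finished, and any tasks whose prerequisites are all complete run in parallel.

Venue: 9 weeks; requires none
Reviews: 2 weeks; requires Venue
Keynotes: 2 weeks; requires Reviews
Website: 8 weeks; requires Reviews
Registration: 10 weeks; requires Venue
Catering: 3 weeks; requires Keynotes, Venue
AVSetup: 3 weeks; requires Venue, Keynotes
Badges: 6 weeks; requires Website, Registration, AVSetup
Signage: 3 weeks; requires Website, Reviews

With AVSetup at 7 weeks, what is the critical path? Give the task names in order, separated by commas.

Venue, Reviews, Keynotes, AVSetup, Badges

Critical path before the change: Venue→Reviews→Website→Badges = 9+2+8+6 = 25 giving 25 weeks.
AVSetup is off the critical path — its longest chain is 22 weeks, giving 3 of slack.
The binding chain switches to Venue→Reviews→Keynotes→AVSetup→Badges = 9+2+2+7+6 = 26; finish 26 weeks.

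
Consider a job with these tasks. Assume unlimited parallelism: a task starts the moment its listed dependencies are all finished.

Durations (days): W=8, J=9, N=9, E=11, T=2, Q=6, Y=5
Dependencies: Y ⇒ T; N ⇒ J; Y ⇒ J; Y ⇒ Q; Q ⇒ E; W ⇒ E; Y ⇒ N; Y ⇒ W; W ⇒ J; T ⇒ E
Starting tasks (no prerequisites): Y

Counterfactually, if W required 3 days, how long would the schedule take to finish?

23

Critical path before the change: Y→W→E = 5+8+11 = 24 giving 24 days.
Since W is critical, the -5 change carries straight to that chain (now 19 days).
The binding chain switches to Y→N→J = 5+9+9 = 23; finish 23 days.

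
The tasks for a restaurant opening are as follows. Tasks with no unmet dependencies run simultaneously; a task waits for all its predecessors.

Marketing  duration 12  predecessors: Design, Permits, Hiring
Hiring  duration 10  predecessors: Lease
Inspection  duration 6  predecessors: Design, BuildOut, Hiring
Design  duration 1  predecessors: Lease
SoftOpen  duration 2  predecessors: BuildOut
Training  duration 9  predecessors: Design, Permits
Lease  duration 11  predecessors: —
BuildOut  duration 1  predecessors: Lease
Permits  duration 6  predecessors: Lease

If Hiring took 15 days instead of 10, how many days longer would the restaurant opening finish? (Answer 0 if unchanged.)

As given, the longest chain is Lease→Hiring→Marketing = 11+10+12 = 33, so the finish is 33 days.
Hiring lies on that path, so at 15 days the path becomes 38 days.
No other chain overtakes it, so the finish is 38 days.
Change in finish: 38 − 33 = +5 days.

5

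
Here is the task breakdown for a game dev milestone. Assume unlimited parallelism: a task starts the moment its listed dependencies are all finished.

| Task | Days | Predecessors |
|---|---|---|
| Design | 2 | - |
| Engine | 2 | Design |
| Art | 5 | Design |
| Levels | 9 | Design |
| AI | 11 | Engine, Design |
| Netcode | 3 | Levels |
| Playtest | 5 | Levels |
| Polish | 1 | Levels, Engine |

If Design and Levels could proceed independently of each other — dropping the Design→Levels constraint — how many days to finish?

Original critical path: Design→Levels→Playtest = 2+9+5 = 16 ⇒ 16 days.
Without Design→Levels, Levels's earliest start moves from 2 to 0.
New critical path: Design→Engine→AI = 2+2+11 = 15 ⇒ 15 days.

15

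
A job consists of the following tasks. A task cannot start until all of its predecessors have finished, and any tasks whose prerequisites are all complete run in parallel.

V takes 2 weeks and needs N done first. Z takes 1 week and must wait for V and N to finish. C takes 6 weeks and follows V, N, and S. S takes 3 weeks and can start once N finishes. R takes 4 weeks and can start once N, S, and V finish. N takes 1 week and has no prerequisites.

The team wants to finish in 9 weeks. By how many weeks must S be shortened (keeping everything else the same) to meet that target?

1

Current finish: 10 weeks; target: 9.
S is on every critical path, so each week cut from S cuts the finish by one (this holds down to a finish of 9).
Need 10 − 9 = 1 week off S → S becomes 2 weeks, finish becomes 9.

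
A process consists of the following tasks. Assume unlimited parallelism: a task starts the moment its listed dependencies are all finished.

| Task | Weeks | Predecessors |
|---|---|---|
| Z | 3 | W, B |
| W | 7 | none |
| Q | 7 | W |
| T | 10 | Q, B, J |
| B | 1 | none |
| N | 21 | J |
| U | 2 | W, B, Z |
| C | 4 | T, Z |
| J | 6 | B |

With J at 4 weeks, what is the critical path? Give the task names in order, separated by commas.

W, Q, T, C

As given, the longest chain is B→J→N = 1+6+21 = 28, so the finish is 28 weeks.
J is on the critical path; changing it to 4 makes that path 26 weeks.
Now W→Q→T→C = 7+7+10+4 = 28 is longest, so the finish becomes 28 weeks.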